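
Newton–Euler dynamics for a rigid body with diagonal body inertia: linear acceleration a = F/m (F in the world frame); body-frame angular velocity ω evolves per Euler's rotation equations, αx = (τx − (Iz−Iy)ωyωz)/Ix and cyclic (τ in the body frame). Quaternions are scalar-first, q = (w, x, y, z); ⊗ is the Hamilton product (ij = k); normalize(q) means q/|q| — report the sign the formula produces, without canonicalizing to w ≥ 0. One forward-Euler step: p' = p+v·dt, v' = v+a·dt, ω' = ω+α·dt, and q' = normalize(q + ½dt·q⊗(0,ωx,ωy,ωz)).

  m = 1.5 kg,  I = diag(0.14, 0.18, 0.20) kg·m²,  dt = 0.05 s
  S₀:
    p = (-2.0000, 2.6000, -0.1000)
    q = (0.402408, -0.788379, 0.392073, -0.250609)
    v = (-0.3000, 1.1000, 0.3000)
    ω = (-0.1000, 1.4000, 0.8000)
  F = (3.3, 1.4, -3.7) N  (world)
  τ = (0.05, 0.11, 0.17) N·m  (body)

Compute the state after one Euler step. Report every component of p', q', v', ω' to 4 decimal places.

(τ − ω×Iω)/I = (0.1971, 0.5844, 0.8780)
ω + α·dt = (-0.0901, 1.4292, 0.8439)
2q̇ = q⊗(0,ω) = (-0.4272529, 0.6242702, 1.2191353, -0.7425969)
q' = normalize(q + ½dt·q⊗(0,ω)) = (0.3914, -0.7721, 0.4222, -0.2690)
new position p' = (-2.0150, 2.6550, -0.0850)
v + (F/m)dt = (-0.1900, 1.1467, 0.1767)

p' = (-2.0150, 2.6550, -0.0850)
q' = (0.3914, -0.7721, 0.4222, -0.2690)
v' = (-0.1900, 1.1467, 0.1767)
ω' = (-0.0901, 1.4292, 0.8439)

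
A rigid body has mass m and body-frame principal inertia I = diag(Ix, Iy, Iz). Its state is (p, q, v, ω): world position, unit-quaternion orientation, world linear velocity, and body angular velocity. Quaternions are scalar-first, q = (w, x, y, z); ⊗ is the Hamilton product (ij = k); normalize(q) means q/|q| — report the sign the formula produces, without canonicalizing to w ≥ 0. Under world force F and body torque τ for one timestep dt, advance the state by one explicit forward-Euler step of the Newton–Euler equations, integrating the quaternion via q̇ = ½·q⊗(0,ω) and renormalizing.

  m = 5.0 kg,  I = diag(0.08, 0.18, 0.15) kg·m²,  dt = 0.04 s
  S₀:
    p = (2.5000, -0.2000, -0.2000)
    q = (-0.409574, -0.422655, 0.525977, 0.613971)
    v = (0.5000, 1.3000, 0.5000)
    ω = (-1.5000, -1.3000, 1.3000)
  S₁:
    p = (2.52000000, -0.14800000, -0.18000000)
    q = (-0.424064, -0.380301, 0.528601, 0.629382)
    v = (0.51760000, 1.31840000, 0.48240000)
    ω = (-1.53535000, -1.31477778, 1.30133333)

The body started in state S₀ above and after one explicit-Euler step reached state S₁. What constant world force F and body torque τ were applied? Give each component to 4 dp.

F = (2.2000, 2.3000, -2.2000)
τ = (-0.0200, 0.0700, 0.2000)

rate change Δω = (-0.03535000, -0.01477778, 0.00133333)
I·α + gyro = (-0.0200, 0.0700, 0.2000)
Δv = v₁−v₀ = (0.01760000, 0.01840000, -0.01760000)
m·(v₁−v₀)/dt = (2.2000, 2.3000, -2.2000)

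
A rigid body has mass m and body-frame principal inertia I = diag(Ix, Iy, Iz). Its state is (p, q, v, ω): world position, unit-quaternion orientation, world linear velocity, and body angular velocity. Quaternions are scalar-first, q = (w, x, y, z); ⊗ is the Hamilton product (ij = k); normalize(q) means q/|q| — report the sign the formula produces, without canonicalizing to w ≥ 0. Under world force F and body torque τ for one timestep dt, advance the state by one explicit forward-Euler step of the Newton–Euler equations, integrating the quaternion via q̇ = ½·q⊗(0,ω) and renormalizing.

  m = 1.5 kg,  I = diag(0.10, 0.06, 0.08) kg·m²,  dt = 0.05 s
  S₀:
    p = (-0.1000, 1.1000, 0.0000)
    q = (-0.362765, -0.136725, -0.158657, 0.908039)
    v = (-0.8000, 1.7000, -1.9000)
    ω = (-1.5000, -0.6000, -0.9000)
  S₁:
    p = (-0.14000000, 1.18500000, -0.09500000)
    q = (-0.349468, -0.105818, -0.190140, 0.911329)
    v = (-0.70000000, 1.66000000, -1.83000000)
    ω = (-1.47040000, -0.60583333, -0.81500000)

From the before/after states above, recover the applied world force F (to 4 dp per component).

F = (3.0000, -1.2000, 2.1000)

v₁ − v₀ = (0.10000000, -0.04000000, 0.07000000)
m·(v₁−v₀)/dt = (3.0000, -1.2000, 2.1000)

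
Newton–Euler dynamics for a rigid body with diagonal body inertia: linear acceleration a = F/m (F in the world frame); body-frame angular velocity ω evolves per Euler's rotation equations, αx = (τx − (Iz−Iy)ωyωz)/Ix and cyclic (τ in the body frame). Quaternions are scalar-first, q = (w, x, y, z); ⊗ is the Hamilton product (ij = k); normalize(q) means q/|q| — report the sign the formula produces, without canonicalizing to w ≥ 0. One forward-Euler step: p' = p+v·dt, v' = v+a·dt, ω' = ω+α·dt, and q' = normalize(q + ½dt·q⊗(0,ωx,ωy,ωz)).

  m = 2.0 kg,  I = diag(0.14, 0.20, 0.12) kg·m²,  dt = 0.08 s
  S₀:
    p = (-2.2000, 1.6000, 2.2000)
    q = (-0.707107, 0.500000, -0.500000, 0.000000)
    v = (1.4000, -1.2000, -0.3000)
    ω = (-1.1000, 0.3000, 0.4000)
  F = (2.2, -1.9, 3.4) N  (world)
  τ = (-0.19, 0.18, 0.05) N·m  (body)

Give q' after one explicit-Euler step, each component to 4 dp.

Hamilton product q⊗(0,ω) = (0.7000000, 0.5778177, -0.4121321, -0.6828428)
q + ½dt·q⊗(0,ω), renormalized = (-0.6783, 0.5225, -0.5159, -0.0273)

q' = (-0.6783, 0.5225, -0.5159, -0.0273)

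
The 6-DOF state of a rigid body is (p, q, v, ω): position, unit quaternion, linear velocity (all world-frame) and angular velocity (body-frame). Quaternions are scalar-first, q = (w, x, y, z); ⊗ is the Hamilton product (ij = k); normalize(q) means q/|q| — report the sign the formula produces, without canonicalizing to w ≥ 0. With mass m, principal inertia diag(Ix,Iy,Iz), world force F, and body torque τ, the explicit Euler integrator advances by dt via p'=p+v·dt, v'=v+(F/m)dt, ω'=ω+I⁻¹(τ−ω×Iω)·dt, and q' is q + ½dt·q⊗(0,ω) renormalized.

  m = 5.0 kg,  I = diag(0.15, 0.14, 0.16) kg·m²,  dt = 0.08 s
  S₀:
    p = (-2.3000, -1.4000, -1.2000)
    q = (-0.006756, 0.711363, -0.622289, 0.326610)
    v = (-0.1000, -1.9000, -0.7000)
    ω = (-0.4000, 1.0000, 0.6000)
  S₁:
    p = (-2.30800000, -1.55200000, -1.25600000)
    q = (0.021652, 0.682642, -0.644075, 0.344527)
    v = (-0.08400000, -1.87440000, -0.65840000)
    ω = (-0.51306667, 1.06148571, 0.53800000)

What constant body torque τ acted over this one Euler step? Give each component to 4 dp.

ω₁ − ω₀ = (-0.11306667, 0.06148571, -0.06200000)
I·α + gyro = (-0.2000, 0.1100, -0.1200)

τ = (-0.2000, 0.1100, -0.1200)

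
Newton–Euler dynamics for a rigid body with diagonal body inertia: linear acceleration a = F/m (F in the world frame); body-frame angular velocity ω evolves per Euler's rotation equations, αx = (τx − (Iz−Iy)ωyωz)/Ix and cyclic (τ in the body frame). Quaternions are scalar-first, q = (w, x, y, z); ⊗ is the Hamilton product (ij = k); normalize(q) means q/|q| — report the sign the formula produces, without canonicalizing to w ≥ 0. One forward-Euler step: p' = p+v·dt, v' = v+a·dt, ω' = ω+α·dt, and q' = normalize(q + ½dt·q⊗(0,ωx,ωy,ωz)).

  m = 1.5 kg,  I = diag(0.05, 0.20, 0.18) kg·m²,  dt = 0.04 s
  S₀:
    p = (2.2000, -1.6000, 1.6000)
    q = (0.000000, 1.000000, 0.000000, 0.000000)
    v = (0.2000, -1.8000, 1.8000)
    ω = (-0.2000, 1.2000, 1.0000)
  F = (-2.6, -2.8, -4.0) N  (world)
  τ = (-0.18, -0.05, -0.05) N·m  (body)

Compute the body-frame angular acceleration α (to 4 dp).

α = (-3.1200, -0.3800, -0.0778)

gyro term ω×Iω = (-0.0240, 0.0260, -0.0360)
(τ − ω×Iω)/I = (-3.1200, -0.3800, -0.0778)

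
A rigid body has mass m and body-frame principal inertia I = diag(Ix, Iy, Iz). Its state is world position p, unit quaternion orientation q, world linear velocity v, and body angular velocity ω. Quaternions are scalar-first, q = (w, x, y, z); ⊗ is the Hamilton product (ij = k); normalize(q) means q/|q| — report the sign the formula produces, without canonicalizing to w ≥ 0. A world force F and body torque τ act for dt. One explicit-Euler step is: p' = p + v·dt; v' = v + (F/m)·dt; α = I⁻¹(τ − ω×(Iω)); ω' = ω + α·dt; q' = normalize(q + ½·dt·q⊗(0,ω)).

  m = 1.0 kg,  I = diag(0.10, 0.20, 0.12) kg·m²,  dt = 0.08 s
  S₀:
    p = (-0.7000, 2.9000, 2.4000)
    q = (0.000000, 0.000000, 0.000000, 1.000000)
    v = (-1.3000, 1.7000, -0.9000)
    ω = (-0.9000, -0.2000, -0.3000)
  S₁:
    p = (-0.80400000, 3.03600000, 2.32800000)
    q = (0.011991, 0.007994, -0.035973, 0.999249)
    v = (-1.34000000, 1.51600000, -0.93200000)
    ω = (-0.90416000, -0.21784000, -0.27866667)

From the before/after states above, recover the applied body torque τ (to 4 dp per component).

ω₁ − ω₀ = (-0.00416000, -0.01784000, 0.02133333)
applied torque τ = (-0.0100, -0.0500, 0.0500)

τ = (-0.0100, -0.0500, 0.0500)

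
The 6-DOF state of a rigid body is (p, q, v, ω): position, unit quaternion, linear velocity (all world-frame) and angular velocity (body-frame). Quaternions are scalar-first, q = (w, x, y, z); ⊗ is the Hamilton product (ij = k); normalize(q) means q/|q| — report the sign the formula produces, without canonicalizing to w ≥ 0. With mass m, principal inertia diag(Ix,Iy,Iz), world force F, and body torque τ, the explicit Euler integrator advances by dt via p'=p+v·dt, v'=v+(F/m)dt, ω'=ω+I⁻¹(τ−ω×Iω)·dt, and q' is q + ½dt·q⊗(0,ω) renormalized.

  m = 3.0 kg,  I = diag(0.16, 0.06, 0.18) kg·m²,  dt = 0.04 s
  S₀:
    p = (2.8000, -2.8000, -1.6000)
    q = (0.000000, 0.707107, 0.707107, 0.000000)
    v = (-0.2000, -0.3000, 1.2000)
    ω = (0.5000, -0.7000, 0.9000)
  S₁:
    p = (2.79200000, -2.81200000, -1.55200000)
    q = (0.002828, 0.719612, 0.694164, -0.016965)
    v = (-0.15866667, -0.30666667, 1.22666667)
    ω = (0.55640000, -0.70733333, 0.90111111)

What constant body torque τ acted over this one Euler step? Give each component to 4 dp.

Δω = ω₁−ω₀ = (0.05640000, -0.00733333, 0.00111111)
ω₀×(Iω₀) = (-0.0756, -0.0090, 0.0350)
I·α + gyro = (0.1500, -0.0200, 0.0400)

τ = (0.1500, -0.0200, 0.0400)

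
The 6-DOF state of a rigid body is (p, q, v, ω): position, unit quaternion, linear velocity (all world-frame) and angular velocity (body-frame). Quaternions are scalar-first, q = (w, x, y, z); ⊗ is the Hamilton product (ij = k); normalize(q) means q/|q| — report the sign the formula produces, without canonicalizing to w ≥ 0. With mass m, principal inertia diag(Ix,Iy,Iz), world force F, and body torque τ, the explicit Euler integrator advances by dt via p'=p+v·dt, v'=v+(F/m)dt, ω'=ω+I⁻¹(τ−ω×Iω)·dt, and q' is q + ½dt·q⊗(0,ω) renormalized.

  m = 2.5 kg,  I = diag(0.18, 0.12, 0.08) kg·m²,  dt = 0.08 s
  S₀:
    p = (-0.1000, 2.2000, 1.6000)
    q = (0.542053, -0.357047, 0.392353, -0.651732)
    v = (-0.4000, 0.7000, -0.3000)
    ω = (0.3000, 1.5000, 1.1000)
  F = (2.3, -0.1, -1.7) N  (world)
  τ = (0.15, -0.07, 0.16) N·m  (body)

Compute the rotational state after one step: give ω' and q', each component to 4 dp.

ω' = (0.3960, 1.4313, 1.2870)
q' = (0.5499, -0.2933, 0.4315, -0.6522)

α = I⁻¹(τ − ω×Iω) = (1.2000, -0.8583, 2.3375)
new body rate ω' = (0.3960, 1.4313, 1.2870)
Hamilton product q⊗(0,ω) = (0.2354898, 1.5718022, 1.0103116, -0.0570181)
updated quaternion q' = (0.5499, -0.2933, 0.4315, -0.6522)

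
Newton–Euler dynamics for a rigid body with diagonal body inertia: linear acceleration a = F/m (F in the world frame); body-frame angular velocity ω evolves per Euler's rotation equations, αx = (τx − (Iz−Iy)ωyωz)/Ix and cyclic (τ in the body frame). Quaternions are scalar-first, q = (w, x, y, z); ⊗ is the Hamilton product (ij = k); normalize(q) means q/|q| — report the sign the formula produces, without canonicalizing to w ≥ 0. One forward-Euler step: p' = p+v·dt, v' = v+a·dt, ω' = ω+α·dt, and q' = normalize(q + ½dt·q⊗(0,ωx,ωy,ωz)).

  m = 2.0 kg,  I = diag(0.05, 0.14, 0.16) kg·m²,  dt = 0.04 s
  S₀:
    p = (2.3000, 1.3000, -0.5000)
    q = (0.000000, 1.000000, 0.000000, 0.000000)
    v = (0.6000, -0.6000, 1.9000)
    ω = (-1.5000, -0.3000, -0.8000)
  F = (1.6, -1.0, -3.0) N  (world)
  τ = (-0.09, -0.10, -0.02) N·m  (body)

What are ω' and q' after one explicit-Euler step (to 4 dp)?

ω' = (-1.5758, -0.2909, -0.8151)
q' = (0.0300, 0.9994, 0.0160, -0.0060)

gyro term ω×Iω = (0.0048, -0.1320, 0.0405)
(τ − ω×Iω)/I = (-1.8960, 0.2286, -0.3781)
ω' = ω + α·dt = (-1.5758, -0.2909, -0.8151)
q⊗(0,ω) = (1.5000000, 0.0000000, 0.8000000, -0.3000000)
q + ½dt·q⊗(0,ω), renormalized = (0.0300, 0.9994, 0.0160, -0.0060)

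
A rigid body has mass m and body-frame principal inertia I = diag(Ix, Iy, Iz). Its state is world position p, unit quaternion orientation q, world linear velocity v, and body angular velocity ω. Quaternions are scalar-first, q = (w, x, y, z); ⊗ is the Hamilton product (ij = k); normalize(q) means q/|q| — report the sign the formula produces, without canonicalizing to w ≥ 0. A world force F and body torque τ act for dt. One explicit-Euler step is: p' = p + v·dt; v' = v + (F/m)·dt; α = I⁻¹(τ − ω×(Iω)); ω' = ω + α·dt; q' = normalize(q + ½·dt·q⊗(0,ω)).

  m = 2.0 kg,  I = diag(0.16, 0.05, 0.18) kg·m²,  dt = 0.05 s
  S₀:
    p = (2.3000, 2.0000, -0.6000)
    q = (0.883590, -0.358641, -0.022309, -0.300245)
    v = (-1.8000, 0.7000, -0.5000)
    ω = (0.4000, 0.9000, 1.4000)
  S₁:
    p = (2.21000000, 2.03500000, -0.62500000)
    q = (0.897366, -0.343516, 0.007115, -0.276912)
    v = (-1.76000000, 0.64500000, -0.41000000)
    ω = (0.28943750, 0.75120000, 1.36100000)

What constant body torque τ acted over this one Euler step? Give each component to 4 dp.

rate change Δω = (-0.11056250, -0.14880000, -0.03900000)
gyro term ω₀×Iω₀ = (0.1638, -0.0112, -0.0396)
applied torque τ = (-0.1900, -0.1600, -0.1800)

τ = (-0.1900, -0.1600, -0.1800)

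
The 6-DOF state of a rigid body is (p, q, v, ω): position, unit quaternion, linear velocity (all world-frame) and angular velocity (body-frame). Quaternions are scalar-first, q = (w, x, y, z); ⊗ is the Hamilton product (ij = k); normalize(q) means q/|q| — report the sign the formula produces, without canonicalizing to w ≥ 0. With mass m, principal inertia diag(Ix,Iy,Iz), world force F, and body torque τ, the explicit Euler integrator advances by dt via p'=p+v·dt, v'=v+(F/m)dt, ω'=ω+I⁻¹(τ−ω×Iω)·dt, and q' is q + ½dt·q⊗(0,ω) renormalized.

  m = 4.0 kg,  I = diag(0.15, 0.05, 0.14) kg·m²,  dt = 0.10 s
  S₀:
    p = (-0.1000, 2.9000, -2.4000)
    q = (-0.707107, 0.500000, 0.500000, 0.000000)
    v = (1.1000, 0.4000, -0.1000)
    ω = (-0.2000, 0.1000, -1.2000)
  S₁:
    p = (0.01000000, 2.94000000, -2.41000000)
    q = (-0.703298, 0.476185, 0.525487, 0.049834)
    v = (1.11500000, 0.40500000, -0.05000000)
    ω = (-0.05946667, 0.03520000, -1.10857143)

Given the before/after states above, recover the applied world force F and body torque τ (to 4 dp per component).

Δω = ω₁−ω₀ = (0.14053333, -0.06480000, 0.09142857)
applied torque τ = (0.2000, -0.0300, 0.1300)
velocity change Δv = (0.01500000, 0.00500000, 0.05000000)
m·(v₁−v₀)/dt = (0.6000, 0.2000, 2.0000)

F = (0.6000, 0.2000, 2.0000)
τ = (0.2000, -0.0300, 0.1300)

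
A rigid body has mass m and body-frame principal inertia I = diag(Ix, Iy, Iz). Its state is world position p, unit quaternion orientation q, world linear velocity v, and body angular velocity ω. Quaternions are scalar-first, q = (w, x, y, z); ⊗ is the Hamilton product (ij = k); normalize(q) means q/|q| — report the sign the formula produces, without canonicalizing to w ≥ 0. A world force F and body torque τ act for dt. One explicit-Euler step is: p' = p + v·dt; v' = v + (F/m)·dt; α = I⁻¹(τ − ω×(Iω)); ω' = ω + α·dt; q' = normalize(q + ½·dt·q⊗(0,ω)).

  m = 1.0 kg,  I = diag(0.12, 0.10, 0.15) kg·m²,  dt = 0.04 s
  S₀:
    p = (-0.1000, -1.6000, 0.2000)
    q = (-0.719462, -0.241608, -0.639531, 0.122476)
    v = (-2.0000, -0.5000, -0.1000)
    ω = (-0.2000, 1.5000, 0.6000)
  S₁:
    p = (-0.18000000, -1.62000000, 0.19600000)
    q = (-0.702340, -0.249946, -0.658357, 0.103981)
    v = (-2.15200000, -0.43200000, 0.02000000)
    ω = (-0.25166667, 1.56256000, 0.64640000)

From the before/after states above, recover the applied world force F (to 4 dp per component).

F = (-3.8000, 1.7000, 3.0000)

Δv = v₁−v₀ = (-0.15200000, 0.06800000, 0.12000000)
m·(v₁−v₀)/dt = (-3.8000, 1.7000, 3.0000)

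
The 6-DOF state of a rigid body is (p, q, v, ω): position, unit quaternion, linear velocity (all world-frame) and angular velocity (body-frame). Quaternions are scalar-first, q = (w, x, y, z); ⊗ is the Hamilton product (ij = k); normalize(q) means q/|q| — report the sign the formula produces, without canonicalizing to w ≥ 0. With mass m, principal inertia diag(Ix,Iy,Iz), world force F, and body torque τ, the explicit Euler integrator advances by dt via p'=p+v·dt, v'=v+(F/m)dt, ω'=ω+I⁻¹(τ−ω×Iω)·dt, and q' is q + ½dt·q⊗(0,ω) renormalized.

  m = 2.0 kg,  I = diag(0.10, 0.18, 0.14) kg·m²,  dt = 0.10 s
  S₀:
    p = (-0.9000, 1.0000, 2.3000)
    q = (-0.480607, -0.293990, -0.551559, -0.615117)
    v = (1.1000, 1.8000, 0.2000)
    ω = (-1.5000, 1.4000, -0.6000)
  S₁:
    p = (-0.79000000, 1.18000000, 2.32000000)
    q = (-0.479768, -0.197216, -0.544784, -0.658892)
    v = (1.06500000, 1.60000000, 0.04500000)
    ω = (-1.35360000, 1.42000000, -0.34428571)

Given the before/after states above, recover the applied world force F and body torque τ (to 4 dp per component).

F = (-0.7000, -4.0000, -3.1000)
τ = (0.1800, 0.0000, 0.1900)

Δv = v₁−v₀ = (-0.03500000, -0.20000000, -0.15500000)
m·(v₁−v₀)/dt = (-0.7000, -4.0000, -3.1000)
Δω = ω₁−ω₀ = (0.14640000, 0.02000000, 0.25571429)
gyro term ω₀×Iω₀ = (0.0336, -0.0360, -0.1680)
I·α + gyro = (0.1800, 0.0000, 0.1900)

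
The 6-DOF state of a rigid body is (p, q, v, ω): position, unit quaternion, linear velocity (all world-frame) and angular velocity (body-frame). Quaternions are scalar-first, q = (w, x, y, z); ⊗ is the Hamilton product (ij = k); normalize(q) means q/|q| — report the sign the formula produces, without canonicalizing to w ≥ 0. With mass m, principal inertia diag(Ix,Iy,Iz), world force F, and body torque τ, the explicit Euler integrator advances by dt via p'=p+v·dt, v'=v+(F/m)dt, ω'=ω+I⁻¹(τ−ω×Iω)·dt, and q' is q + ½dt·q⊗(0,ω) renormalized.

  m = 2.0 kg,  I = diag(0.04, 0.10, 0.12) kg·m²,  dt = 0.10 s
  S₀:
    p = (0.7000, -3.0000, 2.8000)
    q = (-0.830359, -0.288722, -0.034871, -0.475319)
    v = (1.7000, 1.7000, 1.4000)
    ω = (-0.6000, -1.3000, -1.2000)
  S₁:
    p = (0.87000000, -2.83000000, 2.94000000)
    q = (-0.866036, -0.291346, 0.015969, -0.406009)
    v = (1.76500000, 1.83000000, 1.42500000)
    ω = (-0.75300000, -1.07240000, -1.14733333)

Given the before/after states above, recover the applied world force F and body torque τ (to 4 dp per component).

F = (1.3000, 2.6000, 0.5000)
τ = (-0.0300, 0.1700, 0.1100)

velocity change Δv = (0.06500000, 0.13000000, 0.02500000)
F = m·Δv/dt = (1.3000, 2.6000, 0.5000)
ω₁ − ω₀ = (-0.15300000, 0.22760000, 0.05266667)
applied torque τ = (-0.0300, 0.1700, 0.1100)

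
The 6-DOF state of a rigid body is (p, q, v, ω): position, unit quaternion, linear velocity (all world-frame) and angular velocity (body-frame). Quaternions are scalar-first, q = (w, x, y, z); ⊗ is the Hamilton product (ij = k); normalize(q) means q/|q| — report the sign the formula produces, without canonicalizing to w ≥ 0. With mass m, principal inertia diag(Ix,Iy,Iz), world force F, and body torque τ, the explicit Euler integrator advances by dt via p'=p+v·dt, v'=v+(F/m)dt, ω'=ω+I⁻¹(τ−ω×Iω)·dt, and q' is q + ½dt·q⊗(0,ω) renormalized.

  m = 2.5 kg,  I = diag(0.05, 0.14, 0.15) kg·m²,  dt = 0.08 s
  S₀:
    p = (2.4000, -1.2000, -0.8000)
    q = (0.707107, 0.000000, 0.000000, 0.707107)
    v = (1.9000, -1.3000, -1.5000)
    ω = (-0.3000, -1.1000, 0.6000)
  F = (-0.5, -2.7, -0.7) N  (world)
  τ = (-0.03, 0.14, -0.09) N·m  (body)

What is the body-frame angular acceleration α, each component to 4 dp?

gyro term ω×Iω = (-0.0066, 0.0180, 0.0297)
(τ − ω×Iω)/I = (-0.4680, 0.8714, -0.7980)

α = (-0.4680, 0.8714, -0.7980)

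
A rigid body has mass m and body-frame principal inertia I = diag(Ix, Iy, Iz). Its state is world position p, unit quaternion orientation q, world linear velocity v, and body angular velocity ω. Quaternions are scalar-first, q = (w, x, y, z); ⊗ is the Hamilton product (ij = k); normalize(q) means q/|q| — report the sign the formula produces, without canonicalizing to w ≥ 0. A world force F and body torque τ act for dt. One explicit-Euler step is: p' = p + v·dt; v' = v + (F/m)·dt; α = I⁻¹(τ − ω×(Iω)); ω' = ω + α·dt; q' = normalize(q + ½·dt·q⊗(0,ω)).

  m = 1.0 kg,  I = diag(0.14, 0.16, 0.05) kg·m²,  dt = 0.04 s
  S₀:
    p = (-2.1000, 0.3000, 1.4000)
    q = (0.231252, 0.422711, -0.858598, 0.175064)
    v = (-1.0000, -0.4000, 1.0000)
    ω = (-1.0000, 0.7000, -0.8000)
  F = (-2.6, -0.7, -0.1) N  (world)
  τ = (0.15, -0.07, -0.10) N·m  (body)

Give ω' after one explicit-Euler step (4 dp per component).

(τ − ω×Iω)/I = (0.6314, -0.8875, -1.7200)
ω + α·dt = (-0.9747, 0.6645, -0.8688)

ω' = (-0.9747, 0.6645, -0.8688)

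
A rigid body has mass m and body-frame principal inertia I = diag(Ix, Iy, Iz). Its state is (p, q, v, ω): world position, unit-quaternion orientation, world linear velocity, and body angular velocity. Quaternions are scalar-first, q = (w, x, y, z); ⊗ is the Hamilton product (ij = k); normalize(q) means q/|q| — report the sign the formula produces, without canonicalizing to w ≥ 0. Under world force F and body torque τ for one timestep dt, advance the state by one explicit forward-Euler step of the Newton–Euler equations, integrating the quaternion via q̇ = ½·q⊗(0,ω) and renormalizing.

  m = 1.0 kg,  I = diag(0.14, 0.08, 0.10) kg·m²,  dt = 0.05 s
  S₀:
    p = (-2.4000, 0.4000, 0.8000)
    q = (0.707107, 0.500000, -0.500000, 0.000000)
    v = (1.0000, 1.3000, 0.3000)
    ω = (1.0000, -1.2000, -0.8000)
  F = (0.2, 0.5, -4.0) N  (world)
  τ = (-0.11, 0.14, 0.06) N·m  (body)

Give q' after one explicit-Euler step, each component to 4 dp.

2q̇ = q⊗(0,ω) = (-1.1000000, 1.1071070, -0.4485284, -0.6656856)
q + ½dt·q⊗(0,ω), renormalized = (0.6790, 0.5272, -0.5107, -0.0166)

q' = (0.6790, 0.5272, -0.5107, -0.0166)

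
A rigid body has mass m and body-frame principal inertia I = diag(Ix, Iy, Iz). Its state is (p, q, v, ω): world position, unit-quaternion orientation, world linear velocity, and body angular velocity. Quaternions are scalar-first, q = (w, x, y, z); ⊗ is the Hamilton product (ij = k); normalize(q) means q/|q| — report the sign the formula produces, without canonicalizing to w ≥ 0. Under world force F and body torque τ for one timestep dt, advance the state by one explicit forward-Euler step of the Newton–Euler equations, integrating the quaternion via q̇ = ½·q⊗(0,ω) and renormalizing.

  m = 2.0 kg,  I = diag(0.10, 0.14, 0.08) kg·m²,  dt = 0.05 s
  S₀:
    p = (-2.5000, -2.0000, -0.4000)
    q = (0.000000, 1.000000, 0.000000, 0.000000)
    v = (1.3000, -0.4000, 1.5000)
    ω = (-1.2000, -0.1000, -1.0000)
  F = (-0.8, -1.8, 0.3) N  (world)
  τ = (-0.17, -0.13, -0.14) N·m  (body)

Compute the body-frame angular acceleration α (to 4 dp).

precession coupling ω×(Iω) = (-0.0060, 0.0240, 0.0048)
(τ − ω×Iω)/I = (-1.6400, -1.1000, -1.8100)

α = (-1.6400, -1.1000, -1.8100)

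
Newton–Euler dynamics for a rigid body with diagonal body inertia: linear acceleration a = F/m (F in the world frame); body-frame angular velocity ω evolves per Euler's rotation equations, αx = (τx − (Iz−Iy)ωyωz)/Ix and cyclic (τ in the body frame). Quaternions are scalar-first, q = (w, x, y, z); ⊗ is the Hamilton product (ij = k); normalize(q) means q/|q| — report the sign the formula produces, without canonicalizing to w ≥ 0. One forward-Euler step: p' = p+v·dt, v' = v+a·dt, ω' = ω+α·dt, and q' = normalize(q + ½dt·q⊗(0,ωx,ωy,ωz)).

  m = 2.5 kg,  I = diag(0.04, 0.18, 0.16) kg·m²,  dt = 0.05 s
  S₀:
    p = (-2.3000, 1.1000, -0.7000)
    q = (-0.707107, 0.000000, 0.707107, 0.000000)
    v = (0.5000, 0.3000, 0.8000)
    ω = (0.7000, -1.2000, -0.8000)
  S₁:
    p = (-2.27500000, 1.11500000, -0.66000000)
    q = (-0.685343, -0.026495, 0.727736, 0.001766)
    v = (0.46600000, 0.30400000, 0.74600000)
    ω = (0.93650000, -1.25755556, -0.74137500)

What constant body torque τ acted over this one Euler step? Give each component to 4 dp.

τ = (0.1700, -0.1400, 0.0700)

Δω = ω₁−ω₀ = (0.23650000, -0.05755556, 0.05862500)
precession coupling = (-0.0192, 0.0672, -0.1176)
I·α + gyro = (0.1700, -0.1400, 0.0700)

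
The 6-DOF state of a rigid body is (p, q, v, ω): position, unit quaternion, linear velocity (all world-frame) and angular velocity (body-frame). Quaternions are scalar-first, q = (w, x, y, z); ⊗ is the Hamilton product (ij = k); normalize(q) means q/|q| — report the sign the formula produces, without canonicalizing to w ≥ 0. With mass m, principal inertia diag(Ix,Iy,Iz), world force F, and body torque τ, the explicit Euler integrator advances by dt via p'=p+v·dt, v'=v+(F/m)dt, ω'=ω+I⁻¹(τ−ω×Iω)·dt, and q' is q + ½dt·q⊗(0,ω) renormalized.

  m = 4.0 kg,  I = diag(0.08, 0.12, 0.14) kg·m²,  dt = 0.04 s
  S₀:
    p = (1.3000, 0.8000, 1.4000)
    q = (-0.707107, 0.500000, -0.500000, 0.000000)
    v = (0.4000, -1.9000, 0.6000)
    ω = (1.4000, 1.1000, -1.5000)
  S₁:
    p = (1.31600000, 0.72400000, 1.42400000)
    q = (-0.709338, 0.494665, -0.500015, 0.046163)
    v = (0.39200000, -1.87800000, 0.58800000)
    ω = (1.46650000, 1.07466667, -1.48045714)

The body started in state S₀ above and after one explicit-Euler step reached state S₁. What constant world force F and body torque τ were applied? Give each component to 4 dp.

F = (-0.8000, 2.2000, -1.2000)
τ = (0.1000, 0.0500, 0.1300)

rate change Δω = (0.06650000, -0.02533333, 0.01954286)
gyro term ω₀×Iω₀ = (-0.0330, 0.1260, 0.0616)
τ = I·(Δω/dt) + ω₀×(Iω₀) = (0.1000, 0.0500, 0.1300)
Δv = v₁−v₀ = (-0.00800000, 0.02200000, -0.01200000)
F = m·Δv/dt = (-0.8000, 2.2000, -1.2000)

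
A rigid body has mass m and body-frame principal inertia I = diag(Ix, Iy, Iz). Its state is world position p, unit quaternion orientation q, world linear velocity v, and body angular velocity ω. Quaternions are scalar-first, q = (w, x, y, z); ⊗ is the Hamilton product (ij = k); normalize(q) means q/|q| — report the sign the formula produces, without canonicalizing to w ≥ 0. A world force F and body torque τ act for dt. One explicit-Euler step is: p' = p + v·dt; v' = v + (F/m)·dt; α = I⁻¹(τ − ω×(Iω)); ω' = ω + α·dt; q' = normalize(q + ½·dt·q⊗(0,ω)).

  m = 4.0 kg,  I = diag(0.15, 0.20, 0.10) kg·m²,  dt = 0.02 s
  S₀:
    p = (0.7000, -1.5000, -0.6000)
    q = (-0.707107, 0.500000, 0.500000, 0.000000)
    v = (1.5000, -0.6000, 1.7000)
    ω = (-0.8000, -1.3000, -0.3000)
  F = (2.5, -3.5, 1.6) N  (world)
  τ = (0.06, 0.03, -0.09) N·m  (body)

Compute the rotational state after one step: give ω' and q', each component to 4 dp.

ω' = (-0.7868, -1.2982, -0.3284)
q' = (-0.6965, 0.5041, 0.5106, -0.0004)

angular accel α = (0.6600, 0.0900, -1.4200)
ω + α·dt = (-0.7868, -1.2982, -0.3284)
q⊗(0,ω) = (1.0500000, 0.4156856, 1.0692391, -0.0378679)
q' = normalize(q + ½dt·q⊗(0,ω)) = (-0.6965, 0.5041, 0.5106, -0.0004)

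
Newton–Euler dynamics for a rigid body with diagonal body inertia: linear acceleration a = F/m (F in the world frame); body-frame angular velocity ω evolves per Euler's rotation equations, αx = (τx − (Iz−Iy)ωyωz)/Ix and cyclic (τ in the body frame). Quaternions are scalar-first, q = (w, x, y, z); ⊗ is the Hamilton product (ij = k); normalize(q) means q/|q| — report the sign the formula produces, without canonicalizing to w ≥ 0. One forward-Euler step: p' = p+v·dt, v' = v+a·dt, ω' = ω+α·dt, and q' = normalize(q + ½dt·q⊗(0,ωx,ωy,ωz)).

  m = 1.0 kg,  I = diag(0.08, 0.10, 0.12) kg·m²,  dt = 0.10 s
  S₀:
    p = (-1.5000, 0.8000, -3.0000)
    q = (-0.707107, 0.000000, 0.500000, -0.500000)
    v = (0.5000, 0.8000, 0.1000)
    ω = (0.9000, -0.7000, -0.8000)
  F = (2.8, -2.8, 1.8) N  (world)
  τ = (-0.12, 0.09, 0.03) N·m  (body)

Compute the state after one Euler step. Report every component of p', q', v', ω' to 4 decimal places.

p' = (-1.4500, 0.8800, -2.9900)
q' = (-0.7079, -0.0692, 0.5010, -0.4930)
v' = (0.7800, 0.5200, 0.2800)
ω' = (0.7360, -0.6388, -0.7645)

ω×(Iω) gyroscopic = (0.0112, 0.0288, -0.0126)
angular accel α = (-1.6400, 0.6120, 0.3550)
ω + α·dt = (0.7360, -0.6388, -0.7645)
2q̇ = q⊗(0,ω) = (-0.0500000, -1.3863963, 0.0449749, 0.1156856)
q + ½dt·q⊗(0,ω), renormalized = (-0.7079, -0.0692, 0.5010, -0.4930)
a = (2.8000, -2.8000, 1.8000)
p' = p + v·dt = (-1.4500, 0.8800, -2.9900)
v' = v + a·dt = (0.7800, 0.5200, 0.2800)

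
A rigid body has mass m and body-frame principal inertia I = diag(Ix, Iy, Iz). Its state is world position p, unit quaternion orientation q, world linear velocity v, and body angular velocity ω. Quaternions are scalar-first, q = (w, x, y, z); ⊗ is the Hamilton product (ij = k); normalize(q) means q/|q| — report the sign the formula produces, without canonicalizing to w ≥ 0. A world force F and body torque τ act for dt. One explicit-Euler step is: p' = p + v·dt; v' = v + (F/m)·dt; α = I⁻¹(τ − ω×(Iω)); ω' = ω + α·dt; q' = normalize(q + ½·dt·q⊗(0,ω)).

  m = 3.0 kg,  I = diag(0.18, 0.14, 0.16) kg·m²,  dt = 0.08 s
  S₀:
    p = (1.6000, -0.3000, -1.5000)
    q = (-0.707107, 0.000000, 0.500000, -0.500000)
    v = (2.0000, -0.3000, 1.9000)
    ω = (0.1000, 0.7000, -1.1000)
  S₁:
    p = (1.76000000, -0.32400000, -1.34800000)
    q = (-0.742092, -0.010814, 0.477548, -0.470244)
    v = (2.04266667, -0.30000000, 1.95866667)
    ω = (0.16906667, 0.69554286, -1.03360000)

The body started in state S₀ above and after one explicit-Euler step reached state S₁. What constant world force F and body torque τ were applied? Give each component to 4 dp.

F = (1.6000, 0.0000, 2.2000)
τ = (0.1400, -0.0100, 0.1300)

velocity change Δv = (0.04266667, 0.00000000, 0.05866667)
applied force F = (1.6000, 0.0000, 2.2000)
ω₁ − ω₀ = (0.06906667, -0.00445714, 0.06640000)
gyro term ω₀×Iω₀ = (-0.0154, -0.0022, -0.0028)
I·α + gyro = (0.1400, -0.0100, 0.1300)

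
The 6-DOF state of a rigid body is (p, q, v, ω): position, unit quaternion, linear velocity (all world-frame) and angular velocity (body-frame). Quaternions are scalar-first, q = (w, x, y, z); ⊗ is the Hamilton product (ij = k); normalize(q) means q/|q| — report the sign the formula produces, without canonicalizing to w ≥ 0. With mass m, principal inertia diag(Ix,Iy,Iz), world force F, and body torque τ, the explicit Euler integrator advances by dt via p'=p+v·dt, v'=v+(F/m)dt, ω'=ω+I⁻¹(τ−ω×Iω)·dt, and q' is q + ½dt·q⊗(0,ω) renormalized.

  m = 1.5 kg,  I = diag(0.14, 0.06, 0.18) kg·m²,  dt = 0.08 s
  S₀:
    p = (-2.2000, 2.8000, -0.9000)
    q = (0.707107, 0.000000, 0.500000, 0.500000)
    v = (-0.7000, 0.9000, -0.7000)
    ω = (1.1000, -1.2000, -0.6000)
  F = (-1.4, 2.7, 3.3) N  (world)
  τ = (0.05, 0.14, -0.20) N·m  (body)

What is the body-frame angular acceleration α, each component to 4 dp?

α = (-0.2600, 1.8933, -1.6978)

ω×(Iω) gyroscopic = (0.0864, 0.0264, 0.1056)
α = I⁻¹(τ − ω×Iω) = (-0.2600, 1.8933, -1.6978)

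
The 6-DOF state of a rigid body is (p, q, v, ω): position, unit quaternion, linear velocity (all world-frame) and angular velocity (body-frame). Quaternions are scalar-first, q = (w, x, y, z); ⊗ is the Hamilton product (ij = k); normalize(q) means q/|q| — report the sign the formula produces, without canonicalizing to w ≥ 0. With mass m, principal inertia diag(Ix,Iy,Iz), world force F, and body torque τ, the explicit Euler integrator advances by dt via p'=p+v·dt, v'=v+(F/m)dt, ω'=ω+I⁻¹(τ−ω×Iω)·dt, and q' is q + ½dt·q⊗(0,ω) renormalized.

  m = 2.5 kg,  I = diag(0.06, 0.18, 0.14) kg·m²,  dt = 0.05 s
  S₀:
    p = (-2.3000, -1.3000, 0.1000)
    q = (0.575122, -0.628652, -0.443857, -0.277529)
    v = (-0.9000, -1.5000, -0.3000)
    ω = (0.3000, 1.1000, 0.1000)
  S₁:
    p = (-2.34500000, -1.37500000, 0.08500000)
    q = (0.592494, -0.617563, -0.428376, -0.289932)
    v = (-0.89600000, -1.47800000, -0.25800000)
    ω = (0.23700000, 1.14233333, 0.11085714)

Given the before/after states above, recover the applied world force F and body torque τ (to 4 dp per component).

Δv = v₁−v₀ = (0.00400000, 0.02200000, 0.04200000)
m·(v₁−v₀)/dt = (0.2000, 1.1000, 2.1000)
ω₁ − ω₀ = (-0.06300000, 0.04233333, 0.01085714)
applied torque τ = (-0.0800, 0.1500, 0.0700)

F = (0.2000, 1.1000, 2.1000)
τ = (-0.0800, 0.1500, 0.0700)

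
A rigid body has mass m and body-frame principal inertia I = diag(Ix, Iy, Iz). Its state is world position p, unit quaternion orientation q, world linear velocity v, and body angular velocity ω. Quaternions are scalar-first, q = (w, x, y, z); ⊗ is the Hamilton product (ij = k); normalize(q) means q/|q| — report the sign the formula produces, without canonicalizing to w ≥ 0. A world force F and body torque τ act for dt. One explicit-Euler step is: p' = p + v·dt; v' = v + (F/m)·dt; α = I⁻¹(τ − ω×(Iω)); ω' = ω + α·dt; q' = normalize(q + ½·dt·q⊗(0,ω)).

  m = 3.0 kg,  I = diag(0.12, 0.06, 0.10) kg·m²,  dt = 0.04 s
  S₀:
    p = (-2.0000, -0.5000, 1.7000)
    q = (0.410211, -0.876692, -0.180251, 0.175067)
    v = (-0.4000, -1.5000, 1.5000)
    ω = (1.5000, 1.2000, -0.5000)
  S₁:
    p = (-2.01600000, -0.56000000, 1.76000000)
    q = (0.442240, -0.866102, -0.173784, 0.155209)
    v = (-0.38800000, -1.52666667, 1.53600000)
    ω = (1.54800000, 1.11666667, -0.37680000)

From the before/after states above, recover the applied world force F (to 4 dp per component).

velocity change Δv = (0.01200000, -0.02666667, 0.03600000)
applied force F = (0.9000, -2.0000, 2.7000)

F = (0.9000, -2.0000, 2.7000)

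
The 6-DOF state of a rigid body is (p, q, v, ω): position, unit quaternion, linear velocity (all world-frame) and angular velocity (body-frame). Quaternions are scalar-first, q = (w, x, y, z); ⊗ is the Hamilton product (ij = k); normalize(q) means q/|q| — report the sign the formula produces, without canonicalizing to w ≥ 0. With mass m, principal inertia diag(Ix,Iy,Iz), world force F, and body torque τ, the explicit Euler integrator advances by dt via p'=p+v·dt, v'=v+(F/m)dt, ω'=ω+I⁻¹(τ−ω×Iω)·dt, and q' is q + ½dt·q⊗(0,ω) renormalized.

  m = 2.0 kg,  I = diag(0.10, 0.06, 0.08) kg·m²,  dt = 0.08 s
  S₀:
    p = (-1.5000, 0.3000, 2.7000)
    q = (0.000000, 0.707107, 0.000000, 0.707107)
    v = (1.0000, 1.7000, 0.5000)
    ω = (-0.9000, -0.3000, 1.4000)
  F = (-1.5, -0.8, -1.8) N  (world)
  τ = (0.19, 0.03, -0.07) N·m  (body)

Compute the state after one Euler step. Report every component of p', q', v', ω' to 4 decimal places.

p' = (-1.4200, 0.4360, 2.7400)
q' = (-0.0141, 0.7140, -0.0649, 0.6970)
v' = (0.9400, 1.6680, 0.4280)
ω' = (-0.7413, -0.2264, 1.3408)

precession coupling ω×(Iω) = (-0.0084, -0.0252, -0.0108)
(τ − ω×Iω)/I = (1.9840, 0.9200, -0.7400)
ω + α·dt = (-0.7413, -0.2264, 1.3408)
2q̇ = q⊗(0,ω) = (-0.3535535, 0.2121321, -1.6263461, -0.2121321)
q + ½dt·q⊗(0,ω), renormalized = (-0.0141, 0.7140, -0.0649, 0.6970)
a = (-0.7500, -0.4000, -0.9000)
p + v·dt = (-1.4200, 0.4360, 2.7400)
new velocity v' = (0.9400, 1.6680, 0.4280)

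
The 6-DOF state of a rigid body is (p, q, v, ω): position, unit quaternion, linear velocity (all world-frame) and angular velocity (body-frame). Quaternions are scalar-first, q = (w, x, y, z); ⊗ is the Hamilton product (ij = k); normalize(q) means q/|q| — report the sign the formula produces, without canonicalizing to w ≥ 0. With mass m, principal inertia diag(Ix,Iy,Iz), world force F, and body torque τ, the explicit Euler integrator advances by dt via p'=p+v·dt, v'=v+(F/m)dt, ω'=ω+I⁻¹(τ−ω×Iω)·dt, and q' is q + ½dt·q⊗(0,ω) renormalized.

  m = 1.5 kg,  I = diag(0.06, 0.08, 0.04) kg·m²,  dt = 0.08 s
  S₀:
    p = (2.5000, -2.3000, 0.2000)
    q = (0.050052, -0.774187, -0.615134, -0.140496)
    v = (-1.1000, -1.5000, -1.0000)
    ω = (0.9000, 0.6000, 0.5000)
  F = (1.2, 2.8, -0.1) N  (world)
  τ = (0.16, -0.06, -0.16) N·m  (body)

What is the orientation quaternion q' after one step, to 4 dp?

q⊗(0,ω) = (1.1360967, -0.1782226, 0.2906783, 0.1141344)
updated quaternion q' = (0.0954, -0.7804, -0.6028, -0.1358)

q' = (0.0954, -0.7804, -0.6028, -0.1358)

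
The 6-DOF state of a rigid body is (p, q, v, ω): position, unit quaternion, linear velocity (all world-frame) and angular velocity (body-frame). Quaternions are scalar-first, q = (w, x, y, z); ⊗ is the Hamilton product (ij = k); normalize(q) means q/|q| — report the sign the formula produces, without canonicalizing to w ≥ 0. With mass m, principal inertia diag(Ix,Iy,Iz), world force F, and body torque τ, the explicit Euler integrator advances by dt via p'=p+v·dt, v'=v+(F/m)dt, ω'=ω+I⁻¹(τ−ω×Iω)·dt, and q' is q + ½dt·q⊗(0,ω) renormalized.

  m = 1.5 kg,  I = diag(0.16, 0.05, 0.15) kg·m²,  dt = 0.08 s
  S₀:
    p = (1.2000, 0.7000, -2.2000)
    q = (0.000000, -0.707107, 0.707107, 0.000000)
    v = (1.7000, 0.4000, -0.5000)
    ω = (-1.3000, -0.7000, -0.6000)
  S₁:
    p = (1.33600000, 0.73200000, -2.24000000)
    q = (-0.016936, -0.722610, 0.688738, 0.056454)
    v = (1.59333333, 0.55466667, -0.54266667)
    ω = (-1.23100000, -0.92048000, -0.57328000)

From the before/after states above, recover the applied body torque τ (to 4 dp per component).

Δω = ω₁−ω₀ = (0.06900000, -0.22048000, 0.02672000)
precession coupling = (0.0420, 0.0078, -0.1001)
applied torque τ = (0.1800, -0.1300, -0.0500)

τ = (0.1800, -0.1300, -0.0500)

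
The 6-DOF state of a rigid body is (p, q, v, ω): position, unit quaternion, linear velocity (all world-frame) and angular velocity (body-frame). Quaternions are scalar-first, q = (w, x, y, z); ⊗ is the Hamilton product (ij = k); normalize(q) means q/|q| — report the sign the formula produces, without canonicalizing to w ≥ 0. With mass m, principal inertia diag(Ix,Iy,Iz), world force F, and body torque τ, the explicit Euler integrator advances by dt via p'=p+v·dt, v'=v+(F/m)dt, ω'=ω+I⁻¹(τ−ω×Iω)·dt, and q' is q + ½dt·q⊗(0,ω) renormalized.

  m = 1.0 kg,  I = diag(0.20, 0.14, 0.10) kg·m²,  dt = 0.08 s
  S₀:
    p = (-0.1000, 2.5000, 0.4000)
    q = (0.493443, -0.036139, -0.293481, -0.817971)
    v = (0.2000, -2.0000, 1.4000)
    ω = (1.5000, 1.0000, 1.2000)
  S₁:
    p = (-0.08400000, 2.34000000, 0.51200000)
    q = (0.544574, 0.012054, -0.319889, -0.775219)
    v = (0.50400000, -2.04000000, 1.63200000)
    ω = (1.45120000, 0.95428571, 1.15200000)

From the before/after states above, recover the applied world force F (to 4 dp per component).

velocity change Δv = (0.30400000, -0.04000000, 0.23200000)
F = m·Δv/dt = (3.8000, -0.5000, 2.9000)

F = (3.8000, -0.5000, 2.9000)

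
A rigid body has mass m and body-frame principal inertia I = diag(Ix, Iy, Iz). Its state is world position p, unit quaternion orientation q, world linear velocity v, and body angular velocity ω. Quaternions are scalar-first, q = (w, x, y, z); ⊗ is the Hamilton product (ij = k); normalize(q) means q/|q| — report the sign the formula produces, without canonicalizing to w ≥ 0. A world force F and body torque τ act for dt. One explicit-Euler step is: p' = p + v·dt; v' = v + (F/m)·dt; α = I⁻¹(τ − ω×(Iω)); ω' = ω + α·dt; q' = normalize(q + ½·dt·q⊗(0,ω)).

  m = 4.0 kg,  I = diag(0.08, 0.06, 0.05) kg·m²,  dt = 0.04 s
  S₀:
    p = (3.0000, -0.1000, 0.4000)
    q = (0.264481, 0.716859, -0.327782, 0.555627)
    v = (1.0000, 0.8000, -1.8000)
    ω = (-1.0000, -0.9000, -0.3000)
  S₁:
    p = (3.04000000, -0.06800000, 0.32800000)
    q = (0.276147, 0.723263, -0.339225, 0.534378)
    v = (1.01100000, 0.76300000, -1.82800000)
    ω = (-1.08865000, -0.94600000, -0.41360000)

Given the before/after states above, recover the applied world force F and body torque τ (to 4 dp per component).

Δv = v₁−v₀ = (0.01100000, -0.03700000, -0.02800000)
m·(v₁−v₀)/dt = (1.1000, -3.7000, -2.8000)
Δω = ω₁−ω₀ = (-0.08865000, -0.04600000, -0.11360000)
ω₀×(Iω₀) = (-0.0027, 0.0090, -0.0180)
applied torque τ = (-0.1800, -0.0600, -0.1600)

F = (1.1000, -3.7000, -2.8000)
τ = (-0.1800, -0.0600, -0.1600)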